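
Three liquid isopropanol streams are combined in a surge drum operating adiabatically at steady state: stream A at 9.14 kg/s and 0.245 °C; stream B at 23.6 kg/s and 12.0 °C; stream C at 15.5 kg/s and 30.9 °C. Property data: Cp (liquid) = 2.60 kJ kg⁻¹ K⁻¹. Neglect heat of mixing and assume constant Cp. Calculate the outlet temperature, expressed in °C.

Energy balance with Q = 0: Σ ṁᵢCp,ᵢ(T_out − Tᵢ) = 0
T_out = Σ ṁᵢCp,ᵢTᵢ / Σ ṁᵢCp,ᵢ
      = 1987.4 / 125.42 = 15.846 °C

T_out = 15.8 °C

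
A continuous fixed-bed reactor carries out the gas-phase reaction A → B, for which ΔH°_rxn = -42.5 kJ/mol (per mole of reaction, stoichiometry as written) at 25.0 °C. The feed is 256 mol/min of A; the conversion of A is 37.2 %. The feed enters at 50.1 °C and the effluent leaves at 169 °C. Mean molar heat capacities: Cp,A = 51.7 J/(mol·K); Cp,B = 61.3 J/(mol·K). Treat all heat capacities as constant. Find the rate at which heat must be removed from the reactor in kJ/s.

Q_out = 39.0 kJ/s

Extent of reaction ξ = 0.372 × 256 = 95.232 mol/min
Reaction term: ξ·ΔH°_rxn = 95.232 × -42.5 = -4047.4 kJ/min
Sensible, feed 50.1→25 °C: -332.2 kJ/min
Outlet flows (mol/min): A 160.77, B 95.232
Sensible, products 25→169 °C: 2037.5 kJ/min
Q = ΔH = -2342 kJ/min = -39.034 kW
Heat removed = 39.034 kJ/s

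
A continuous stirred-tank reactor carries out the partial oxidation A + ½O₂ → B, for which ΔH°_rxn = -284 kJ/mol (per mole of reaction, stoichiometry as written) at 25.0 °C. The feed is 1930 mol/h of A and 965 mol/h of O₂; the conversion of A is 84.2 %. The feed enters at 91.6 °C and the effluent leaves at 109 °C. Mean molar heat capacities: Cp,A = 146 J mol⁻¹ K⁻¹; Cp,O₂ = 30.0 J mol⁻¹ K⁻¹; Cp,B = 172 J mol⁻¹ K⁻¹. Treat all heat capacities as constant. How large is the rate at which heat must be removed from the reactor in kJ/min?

Q_out = 7580 kJ/min

Extent of reaction ξ = 0.842 × 1930 = 1625.1 mol/h
Reaction term: ξ·ΔH°_rxn = 1625.1 × -284 = -461520 kJ/h
Sensible, feed 91.6→25 °C: -20695 kJ/h
Outlet flows (mol/h): A 304.94, O₂ 152.47, B 1625.1
Sensible, products 25→109 °C: 27603 kJ/h
Q = ΔH = -454610 kJ/h = -126.28 kW
Heat removed = 7576.8 kJ/min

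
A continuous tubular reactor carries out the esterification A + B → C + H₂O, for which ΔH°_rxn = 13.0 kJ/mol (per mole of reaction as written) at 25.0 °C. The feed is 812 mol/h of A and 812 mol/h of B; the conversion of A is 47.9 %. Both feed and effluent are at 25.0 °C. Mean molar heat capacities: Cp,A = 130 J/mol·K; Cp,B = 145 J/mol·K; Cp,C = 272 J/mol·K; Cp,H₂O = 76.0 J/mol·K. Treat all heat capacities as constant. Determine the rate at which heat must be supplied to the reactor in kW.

Q_in = 1.40 kW

Extent of reaction ξ = 0.479 × 812 = 388.95 mol/h
Reaction term: ξ·ΔH°_rxn = 388.95 × 13.0 = 5056.3 kJ/h
Q = ΔH = 5056.3 kJ/h = 1.4045 kW
Heat supplied = 1.4045 kW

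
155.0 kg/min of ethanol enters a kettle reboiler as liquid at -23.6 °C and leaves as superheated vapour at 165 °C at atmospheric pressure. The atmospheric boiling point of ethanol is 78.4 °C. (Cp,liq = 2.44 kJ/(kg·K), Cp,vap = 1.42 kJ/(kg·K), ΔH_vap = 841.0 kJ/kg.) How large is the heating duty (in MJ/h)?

Q = 11300 MJ/h

liquid -23.6→78.4 °C: 248.88 kJ/kg
vaporisation at 78.4 °C: 841 kJ/kg
vapour 78.4→165 °C: 122.97 kJ/kg
Δh = 248.88 + 841 + 122.97 = 1212.9 kJ/kg
Q = ṁ·Δh = 155.0 kg/min × 1212.9 kJ/kg = 187990 kJ/min
|Q| = 3133.2 kW = 11280 MJ/h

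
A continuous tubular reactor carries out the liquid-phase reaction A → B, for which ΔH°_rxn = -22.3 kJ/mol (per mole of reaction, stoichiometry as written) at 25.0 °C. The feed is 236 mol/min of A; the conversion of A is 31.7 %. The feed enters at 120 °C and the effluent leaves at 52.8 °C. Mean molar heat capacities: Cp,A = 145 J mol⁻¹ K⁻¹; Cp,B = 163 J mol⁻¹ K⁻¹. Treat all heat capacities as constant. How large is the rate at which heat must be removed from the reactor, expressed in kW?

Q_out = 65.5 kW

Extent of reaction ξ = 0.317 × 236 = 74.812 mol/min
Reaction term: ξ·ΔH°_rxn = 74.812 × -22.3 = -1668.3 kJ/min
Sensible, feed 120→25 °C: -3250.9 kJ/min
Outlet flows (mol/min): A 161.19, B 74.812
Sensible, products 25→52.8 °C: 988.75 kJ/min
Q = ΔH = -3930.5 kJ/min = -65.508 kW
Heat removed = 65.508 kW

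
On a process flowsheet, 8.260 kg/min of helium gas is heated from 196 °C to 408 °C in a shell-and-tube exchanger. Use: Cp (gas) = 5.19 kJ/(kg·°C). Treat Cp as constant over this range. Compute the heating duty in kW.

Q = 151 kW

Q = ṁ·Cp·ΔT = 8.260 × 5.19 × (408 − 196) = 9088.3 kJ/min
Converting: 9088.3 / 60 s = 151.47 kW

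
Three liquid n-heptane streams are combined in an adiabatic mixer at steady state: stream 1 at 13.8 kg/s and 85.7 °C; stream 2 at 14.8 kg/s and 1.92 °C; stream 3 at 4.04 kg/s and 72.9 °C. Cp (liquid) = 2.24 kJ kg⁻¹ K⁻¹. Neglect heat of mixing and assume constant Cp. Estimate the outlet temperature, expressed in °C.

T_out = 46.1 °C

Adiabatic, steady state ⇒ Σ ṁᵢCp,ᵢ(T_out − Tᵢ) = 0
Σ ṁᵢCp,ᵢTᵢ = 13.8×2.24×85.7 + 14.8×2.24×1.92 + 4.04×2.24×72.9 = 3372.5
Σ ṁᵢCp,ᵢ = 13.8×2.24 + 14.8×2.24 + 4.04×2.24 = 73.114
T_out = 3372.5 / 73.114 = 46.127 °C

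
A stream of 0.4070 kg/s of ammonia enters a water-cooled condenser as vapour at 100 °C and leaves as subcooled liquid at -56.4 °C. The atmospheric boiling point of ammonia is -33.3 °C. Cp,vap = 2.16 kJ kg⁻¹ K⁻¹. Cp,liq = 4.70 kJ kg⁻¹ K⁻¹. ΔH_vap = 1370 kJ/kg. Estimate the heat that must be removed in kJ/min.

vapour 100→-33.3 °C: -287.93 kJ/kg
condensation at -33.3 °C: -1370 kJ/kg
liquid -33.3→-56.4 °C: -108.57 kJ/kg
Δh = -287.93 + -1370 + -108.57 = -1766.5 kJ/kg
Q = ṁ·Δh = 0.4070 kg/s × -1766.5 kJ/kg = -718.96 kJ/s
|Q| = 718.96 kW = 43138 kJ/min

Q_c = 43100 kJ/min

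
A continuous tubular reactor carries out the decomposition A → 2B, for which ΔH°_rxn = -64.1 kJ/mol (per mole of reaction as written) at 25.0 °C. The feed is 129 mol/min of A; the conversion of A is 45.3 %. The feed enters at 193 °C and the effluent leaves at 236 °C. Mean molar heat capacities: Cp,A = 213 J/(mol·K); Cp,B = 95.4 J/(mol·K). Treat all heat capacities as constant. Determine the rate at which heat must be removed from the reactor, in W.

Q_out = 47300 W

Extent of reaction ξ = 0.453 × 129 = 58.437 mol/min
Reaction term: ξ·ΔH°_rxn = 58.437 × -64.1 = -3745.8 kJ/min
Sensible, feed 193→25 °C: -4616.1 kJ/min
Outlet flows (mol/min): A 70.563, B 116.87
Sensible, products 25→236 °C: 5523.9 kJ/min
Q = ΔH = -2838 kJ/min = -47.301 kW
Heat removed = 47301 W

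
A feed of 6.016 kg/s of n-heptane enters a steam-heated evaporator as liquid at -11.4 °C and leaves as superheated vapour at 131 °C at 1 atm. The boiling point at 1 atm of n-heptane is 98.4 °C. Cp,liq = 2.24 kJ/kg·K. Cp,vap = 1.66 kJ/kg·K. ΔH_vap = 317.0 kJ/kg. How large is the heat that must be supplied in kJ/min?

Q = 223000 kJ/min

liquid -11.4→98.4 °C: 245.95 kJ/kg
vaporisation at 98.4 °C: 317 kJ/kg
vapour 98.4→131 °C: 54.116 kJ/kg
Δh = 245.95 + 317 + 54.116 = 617.07 kJ/kg
Q = ṁ·Δh = 6.016 kg/s × 617.07 kJ/kg = 3712.3 kJ/s
|Q| = 3712.3 kW = 222740 kJ/min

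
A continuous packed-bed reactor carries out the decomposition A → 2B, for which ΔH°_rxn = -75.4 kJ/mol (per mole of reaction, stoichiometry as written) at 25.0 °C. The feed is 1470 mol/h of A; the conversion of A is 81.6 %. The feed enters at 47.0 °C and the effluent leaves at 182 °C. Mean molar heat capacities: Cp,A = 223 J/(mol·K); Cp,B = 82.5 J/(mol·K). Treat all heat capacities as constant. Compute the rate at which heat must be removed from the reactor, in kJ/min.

Q_out = 952 kJ/min

Extent of reaction ξ = 0.816 × 1470 = 1199.5 mol/h
Reaction term: ξ·ΔH°_rxn = 1199.5 × -75.4 = -90444 kJ/h
Sensible, feed 47.0→25 °C: -7211.8 kJ/h
Outlet flows (mol/h): A 270.48, B 2399
Sensible, products 25→182 °C: 40543 kJ/h
Q = ΔH = -57112 kJ/h = -15.865 kW
Heat removed = 951.87 kJ/min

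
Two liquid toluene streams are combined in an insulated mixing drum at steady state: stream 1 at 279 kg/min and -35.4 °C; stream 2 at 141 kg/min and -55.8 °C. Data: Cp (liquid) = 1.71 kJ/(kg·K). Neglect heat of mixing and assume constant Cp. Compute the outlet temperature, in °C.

T_out = -42.2 °C

No heat crosses the boundary, so H_out = H_in.
Σ ṁᵢCp,ᵢTᵢ = 279×1.71×-35.4 + 141×1.71×-55.8 = -30343
Σ ṁᵢCp,ᵢ = 279×1.71 + 141×1.71 = 718.2
T_out = -30343 / 718.2 = -42.249 °C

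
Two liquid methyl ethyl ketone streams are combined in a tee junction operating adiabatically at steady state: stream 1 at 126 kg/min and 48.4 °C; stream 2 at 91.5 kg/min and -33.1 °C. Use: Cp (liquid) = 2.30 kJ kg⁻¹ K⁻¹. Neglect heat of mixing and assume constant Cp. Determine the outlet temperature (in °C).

Adiabatic, steady state ⇒ Σ ṁᵢCp,ᵢ(T_out − Tᵢ) = 0
Σ ṁᵢCp,ᵢTᵢ = 126×2.30×48.4 + 91.5×2.30×-33.1 = 7060.4
Σ ṁᵢCp,ᵢ = 126×2.30 + 91.5×2.30 = 500.25
T_out = 7060.4 / 500.25 = 14.114 °C

T_out = 14.1 °C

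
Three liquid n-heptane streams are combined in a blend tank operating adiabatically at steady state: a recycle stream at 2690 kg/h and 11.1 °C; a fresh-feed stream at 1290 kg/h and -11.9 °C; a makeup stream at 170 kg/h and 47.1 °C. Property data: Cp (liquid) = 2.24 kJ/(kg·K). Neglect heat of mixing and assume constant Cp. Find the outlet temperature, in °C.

No heat crosses the boundary, so H_out = H_in.
T_out = Σ ṁᵢCp,ᵢTᵢ / Σ ṁᵢCp,ᵢ
      = 50434 / 9296 = 5.4253 °C

T_out = 5.43 °C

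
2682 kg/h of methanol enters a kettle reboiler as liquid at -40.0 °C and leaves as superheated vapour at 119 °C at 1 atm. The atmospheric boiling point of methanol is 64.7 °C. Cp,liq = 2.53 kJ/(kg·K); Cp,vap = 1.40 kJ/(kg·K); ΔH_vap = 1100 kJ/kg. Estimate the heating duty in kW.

liquid -40.0→64.7 °C: 264.89 kJ/kg
vaporisation at 64.7 °C: 1100 kJ/kg
vapour 64.7→119 °C: 76.02 kJ/kg
Δh = 264.89 + 1100 + 76.02 = 1440.9 kJ/kg
Q = ṁ·Δh = 2682 kg/h × 1440.9 kJ/kg = 3.8645e+06 kJ/h
|Q| = 1073.5 kW

Q = 1070 kW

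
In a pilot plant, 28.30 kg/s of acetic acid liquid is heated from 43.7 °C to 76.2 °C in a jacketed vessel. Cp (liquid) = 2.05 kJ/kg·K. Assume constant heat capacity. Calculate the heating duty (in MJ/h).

Q = 6790 MJ/h

Q = ṁ·Cp·ΔT = 28.30 × 2.05 × (76.2 − 43.7) = 1885.5 kJ/s
Heating duty = 6787.8 MJ/h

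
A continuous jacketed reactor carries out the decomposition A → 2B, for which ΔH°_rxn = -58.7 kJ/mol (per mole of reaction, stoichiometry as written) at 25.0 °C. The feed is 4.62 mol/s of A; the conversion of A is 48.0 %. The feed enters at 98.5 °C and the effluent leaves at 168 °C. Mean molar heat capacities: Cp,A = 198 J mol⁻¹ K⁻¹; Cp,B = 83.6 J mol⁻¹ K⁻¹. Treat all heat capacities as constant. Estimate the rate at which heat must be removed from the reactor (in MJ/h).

Q_out = 275 MJ/h

Extent of reaction ξ = 0.480 × 4.62 = 2.2176 mol/s
Reaction term: ξ·ΔH°_rxn = 2.2176 × -58.7 = -130.17 kJ/s
Sensible, feed 98.5→25 °C: -67.235 kJ/s
Outlet flows (mol/s): A 2.4024, B 4.4352
Sensible, products 25→168 °C: 121.04 kJ/s
Q = ΔH = -76.364 kJ/s = -76.364 kW
Heat removed = 274.91 MJ/h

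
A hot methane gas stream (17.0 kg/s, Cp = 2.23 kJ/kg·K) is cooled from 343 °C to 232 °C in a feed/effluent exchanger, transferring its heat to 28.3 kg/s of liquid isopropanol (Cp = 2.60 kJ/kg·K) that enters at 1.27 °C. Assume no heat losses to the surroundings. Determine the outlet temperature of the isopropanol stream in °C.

T_c,out = 58.5 °C

Heat released by hot stream: Q = 17.0 × 2.23 × (343 − 232) = 4208 kJ/s
Energy balance on cold side (adiabatic exchanger): Q = ṁ_c·Cp_c·(T_c,out − T_c,in)
T_c,out = 1.27 + 4208/(28.3 × 2.60) = 58.46 °C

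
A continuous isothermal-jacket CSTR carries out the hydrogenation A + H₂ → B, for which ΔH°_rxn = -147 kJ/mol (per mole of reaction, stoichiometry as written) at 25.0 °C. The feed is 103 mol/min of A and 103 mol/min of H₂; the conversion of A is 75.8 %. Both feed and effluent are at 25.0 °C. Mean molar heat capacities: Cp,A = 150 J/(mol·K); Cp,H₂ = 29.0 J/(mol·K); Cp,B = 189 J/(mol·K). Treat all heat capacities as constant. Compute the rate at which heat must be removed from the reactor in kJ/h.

Q_out = 689000 kJ/h

Extent of reaction ξ = 0.758 × 103 = 78.074 mol/min
Reaction term: ξ·ΔH°_rxn = 78.074 × -147 = -11477 kJ/min
Q = ΔH = -11477 kJ/min = -191.28 kW
Heat removed = 688610 kJ/h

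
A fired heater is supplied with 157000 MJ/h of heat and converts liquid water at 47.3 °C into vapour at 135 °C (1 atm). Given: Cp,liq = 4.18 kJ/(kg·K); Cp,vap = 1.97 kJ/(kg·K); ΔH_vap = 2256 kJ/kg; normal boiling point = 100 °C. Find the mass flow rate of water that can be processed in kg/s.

Δh = 4.18×(100−47.3) + 2256 + 1.97×(135−100) = 2545.2 kJ/kg
Q = 157000 MJ/h = 43611 kJ/s = 43611 kJ/s
ṁ = Q/Δh = 43611 / 2545.2 = 17.134 kg/s

ṁ = 17.1 kg/s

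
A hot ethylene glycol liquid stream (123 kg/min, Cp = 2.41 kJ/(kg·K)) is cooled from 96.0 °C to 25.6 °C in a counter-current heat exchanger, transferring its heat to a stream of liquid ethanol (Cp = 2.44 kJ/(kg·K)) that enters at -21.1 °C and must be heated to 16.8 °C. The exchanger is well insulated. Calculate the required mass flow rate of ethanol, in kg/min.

ṁ_c = 226 kg/min

Heat released by hot stream: Q = 123 × 2.41 × (96.0 − 25.6) = 20869 kJ/min
Energy balance on cold side (adiabatic exchanger): Q = ṁ_c·Cp_c·(T_c,out − T_c,in)
ṁ_c = 20869 / [2.44 × (16.8 − -21.1)] = 225.67 kg/min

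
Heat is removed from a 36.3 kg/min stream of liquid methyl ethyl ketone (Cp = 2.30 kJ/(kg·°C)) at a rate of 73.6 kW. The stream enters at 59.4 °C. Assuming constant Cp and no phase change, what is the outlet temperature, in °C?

Q = 73.6 kW = 4416 kJ/min
ΔT = Q/(ṁ·Cp) = 4416/(36.3×2.30) = 52.893 K
T_out = 59.4 − 52.893 = 6.5074 °C

T_out = 6.51 °C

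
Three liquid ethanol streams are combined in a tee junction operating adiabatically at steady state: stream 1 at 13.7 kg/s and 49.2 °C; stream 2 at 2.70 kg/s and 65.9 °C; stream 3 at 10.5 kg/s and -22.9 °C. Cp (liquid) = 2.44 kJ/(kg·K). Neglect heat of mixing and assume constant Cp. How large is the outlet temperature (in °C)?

T_out = 22.7 °C

No heat crosses the boundary, so H_out = H_in.
Σ ṁᵢCp,ᵢTᵢ = 13.7×2.44×49.2 + 2.70×2.44×65.9 + 10.5×2.44×-22.9 = 1492.1
Σ ṁᵢCp,ᵢ = 13.7×2.44 + 2.70×2.44 + 10.5×2.44 = 65.636
T_out = 1492.1 / 65.636 = 22.733 °C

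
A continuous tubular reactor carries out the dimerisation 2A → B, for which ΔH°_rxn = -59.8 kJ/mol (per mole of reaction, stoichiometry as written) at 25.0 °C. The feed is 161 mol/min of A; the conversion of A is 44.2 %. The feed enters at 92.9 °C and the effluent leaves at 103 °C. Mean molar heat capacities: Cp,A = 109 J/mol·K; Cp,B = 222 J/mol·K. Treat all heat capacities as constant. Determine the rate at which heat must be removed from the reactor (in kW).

Q_out = 32.3 kW

Extent of reaction ξ = 0.442 × 161 / 2 = 35.581 mol/min
Reaction term: ξ·ΔH°_rxn = 35.581 × -59.8 = -2127.7 kJ/min
Sensible, feed 92.9→25 °C: -1191.6 kJ/min
Outlet flows (mol/min): A 89.838, B 35.581
Sensible, products 25→103 °C: 1379.9 kJ/min
Q = ΔH = -1939.4 kJ/min = -32.323 kW
Heat removed = 32.323 kW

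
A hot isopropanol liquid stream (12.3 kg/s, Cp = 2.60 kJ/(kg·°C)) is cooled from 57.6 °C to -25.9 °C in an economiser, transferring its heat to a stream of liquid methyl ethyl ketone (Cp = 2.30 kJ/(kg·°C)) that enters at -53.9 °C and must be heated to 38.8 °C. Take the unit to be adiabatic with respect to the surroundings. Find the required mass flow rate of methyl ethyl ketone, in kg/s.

ṁ_c = 12.5 kg/s

Heat released by hot stream: Q = 12.3 × 2.60 × (57.6 − -25.9) = 2670.3 kJ/s
Energy balance on cold side (adiabatic exchanger): Q = ṁ_c·Cp_c·(T_c,out − T_c,in)
ṁ_c = 2670.3 / [2.30 × (38.8 − -53.9)] = 12.524 kg/s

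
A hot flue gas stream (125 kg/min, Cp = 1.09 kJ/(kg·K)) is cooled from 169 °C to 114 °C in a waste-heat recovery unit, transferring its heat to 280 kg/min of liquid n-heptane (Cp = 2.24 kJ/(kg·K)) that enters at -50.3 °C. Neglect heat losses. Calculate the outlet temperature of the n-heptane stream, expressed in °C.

Heat released by hot stream: Q = 125 × 1.09 × (169 − 114) = 7493.8 kJ/min
Energy balance on cold side (adiabatic exchanger): Q = ṁ_c·Cp_c·(T_c,out − T_c,in)
T_c,out = -50.3 + 7493.8/(280 × 2.24) = -38.352 °C

T_c,out = -38.4 °C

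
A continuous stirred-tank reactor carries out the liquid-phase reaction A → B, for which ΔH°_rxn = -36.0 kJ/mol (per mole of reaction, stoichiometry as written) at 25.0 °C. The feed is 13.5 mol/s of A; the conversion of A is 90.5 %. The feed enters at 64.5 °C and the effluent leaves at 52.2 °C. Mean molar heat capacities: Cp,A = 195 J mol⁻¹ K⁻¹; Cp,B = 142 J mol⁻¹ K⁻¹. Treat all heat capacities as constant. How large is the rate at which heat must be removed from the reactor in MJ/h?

Extent of reaction ξ = 0.905 × 13.5 = 12.218 mol/s
Reaction term: ξ·ΔH°_rxn = 12.218 × -36.0 = -439.83 kJ/s
Sensible, feed 64.5→25 °C: -103.98 kJ/s
Outlet flows (mol/s): A 1.2825, B 12.218
Sensible, products 25→52.2 °C: 53.991 kJ/s
Q = ΔH = -489.82 kJ/s = -489.82 kW
Heat removed = 1763.4 MJ/h

Q_out = 1760 MJ/h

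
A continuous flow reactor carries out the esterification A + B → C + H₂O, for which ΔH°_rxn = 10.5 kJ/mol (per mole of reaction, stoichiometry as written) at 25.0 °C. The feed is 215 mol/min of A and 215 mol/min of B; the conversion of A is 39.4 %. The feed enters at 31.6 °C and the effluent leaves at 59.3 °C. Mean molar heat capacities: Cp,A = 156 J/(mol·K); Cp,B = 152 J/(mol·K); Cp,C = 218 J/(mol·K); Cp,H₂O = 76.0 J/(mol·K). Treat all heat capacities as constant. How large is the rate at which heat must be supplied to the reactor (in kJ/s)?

Extent of reaction ξ = 0.394 × 215 = 84.71 mol/min
Reaction term: ξ·ΔH°_rxn = 84.71 × 10.5 = 889.46 kJ/min
Sensible, feed 31.6→25 °C: -437.05 kJ/min
Outlet flows (mol/min): A 130.29, B 130.29, C 84.71, H₂O 84.71
Sensible, products 25→59.3 °C: 2230.7 kJ/min
Q = ΔH = 2683.1 kJ/min = 44.718 kW
Heat supplied = 44.718 kJ/s

Q_in = 44.7 kJ/s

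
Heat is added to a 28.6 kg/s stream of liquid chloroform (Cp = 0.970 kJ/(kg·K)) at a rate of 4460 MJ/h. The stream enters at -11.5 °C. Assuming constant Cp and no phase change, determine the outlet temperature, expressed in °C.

Q = 4460 MJ/h = 1238.9 kJ/s
ΔT = Q/(ṁ·Cp) = 1238.9/(28.6×0.970) = 44.658 K
T_out = -11.5 + 44.658 = 33.158 °C

T_out = 33.2 °C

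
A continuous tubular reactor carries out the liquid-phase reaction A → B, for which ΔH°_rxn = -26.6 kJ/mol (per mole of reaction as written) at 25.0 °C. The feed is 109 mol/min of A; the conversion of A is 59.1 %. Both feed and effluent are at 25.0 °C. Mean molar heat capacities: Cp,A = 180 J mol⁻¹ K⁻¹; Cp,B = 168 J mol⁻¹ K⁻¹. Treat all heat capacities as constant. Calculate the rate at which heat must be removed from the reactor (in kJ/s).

Q_out = 28.6 kJ/s

Extent of reaction ξ = 0.591 × 109 = 64.419 mol/min
Reaction term: ξ·ΔH°_rxn = 64.419 × -26.6 = -1713.5 kJ/min
Q = ΔH = -1713.5 kJ/min = -28.559 kW
Heat removed = 28.559 kJ/s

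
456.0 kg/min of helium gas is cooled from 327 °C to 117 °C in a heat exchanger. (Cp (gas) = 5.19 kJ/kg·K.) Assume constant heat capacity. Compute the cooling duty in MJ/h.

Q = ṁ·Cp·ΔT = 456.0 × 5.19 × (117 − 327) = -496990 kJ/min
Converting: 496990 / 60 s = 8283.2 kW
Cooling duty = 29820 MJ/h

Q_c = 29800 MJ/h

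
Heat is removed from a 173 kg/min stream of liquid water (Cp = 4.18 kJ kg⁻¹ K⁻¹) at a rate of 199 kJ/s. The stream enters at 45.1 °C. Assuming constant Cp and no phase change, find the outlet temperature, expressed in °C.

T_out = 28.6 °C

Q = 199 kJ/s = 11940 kJ/min
ΔT = Q/(ṁ·Cp) = 11940/(173×4.18) = 16.511 K
T_out = 45.1 − 16.511 = 28.589 °C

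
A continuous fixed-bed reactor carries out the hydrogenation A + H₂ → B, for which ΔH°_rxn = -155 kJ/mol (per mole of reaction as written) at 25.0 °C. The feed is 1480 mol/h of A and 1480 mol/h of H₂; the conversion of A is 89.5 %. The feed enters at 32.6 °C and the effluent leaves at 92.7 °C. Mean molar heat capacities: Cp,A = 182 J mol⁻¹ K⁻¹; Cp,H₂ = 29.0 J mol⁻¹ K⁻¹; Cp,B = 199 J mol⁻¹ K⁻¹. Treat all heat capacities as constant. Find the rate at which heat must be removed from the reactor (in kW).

Extent of reaction ξ = 0.895 × 1480 = 1324.6 mol/h
Reaction term: ξ·ΔH°_rxn = 1324.6 × -155 = -205310 kJ/h
Sensible, feed 32.6→25 °C: -2373.3 kJ/h
Outlet flows (mol/h): A 155.4, H₂ 155.4, B 1324.6
Sensible, products 25→92.7 °C: 20065 kJ/h
Q = ΔH = -187620 kJ/h = -52.117 kW
Heat removed = 52.117 kW

Q_out = 52.1 kW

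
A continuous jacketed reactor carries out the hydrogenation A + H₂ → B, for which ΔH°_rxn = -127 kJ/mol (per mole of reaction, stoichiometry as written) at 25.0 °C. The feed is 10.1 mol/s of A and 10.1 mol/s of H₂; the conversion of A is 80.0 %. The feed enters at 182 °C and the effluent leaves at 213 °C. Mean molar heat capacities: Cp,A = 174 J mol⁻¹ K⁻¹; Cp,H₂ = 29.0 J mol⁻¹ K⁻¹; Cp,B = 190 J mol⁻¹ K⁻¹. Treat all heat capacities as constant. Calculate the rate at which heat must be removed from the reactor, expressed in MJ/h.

Q_out = 3540 MJ/h

Extent of reaction ξ = 0.800 × 10.1 = 8.08 mol/s
Reaction term: ξ·ΔH°_rxn = 8.08 × -127 = -1026.2 kJ/s
Sensible, feed 182→25 °C: -321.9 kJ/s
Outlet flows (mol/s): A 2.02, H₂ 2.02, B 8.08
Sensible, products 25→213 °C: 365.71 kJ/s
Q = ΔH = -982.35 kJ/s = -982.35 kW
Heat removed = 3536.5 MJ/h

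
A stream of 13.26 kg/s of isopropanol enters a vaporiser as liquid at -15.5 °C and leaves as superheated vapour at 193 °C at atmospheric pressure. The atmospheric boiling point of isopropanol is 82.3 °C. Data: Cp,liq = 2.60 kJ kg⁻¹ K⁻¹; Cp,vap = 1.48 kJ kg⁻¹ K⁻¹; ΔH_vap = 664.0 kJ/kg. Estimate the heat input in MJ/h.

Q = 51700 MJ/h

liquid -15.5→82.3 °C: 254.28 kJ/kg
vaporisation at 82.3 °C: 664 kJ/kg
vapour 82.3→193 °C: 163.84 kJ/kg
Δh = 254.28 + 664 + 163.84 = 1082.1 kJ/kg
Q = ṁ·Δh = 13.26 kg/s × 1082.1 kJ/kg = 14349 kJ/s
|Q| = 14349 kW = 51656 MJ/h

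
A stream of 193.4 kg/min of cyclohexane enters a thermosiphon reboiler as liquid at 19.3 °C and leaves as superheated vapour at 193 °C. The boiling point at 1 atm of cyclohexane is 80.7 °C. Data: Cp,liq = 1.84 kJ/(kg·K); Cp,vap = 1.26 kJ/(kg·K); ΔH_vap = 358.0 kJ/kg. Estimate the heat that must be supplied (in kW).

Q = 1970 kW

liquid 19.3→80.7 °C: 112.98 kJ/kg
vaporisation at 80.7 °C: 358 kJ/kg
vapour 80.7→193 °C: 141.5 kJ/kg
Δh = 112.98 + 358 + 141.5 = 612.47 kJ/kg
Q = ṁ·Δh = 193.4 kg/min × 612.47 kJ/kg = 118450 kJ/min
|Q| = 1974.2 kW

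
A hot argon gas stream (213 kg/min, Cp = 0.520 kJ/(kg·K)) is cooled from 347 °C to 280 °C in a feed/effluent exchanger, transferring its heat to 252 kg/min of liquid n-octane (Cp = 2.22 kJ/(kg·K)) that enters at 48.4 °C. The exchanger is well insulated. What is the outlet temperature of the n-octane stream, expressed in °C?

Heat released by hot stream: Q = 213 × 0.520 × (347 − 280) = 7420.9 kJ/min
Energy balance on cold side (adiabatic exchanger): Q = ṁ_c·Cp_c·(T_c,out − T_c,in)
T_c,out = 48.4 + 7420.9/(252 × 2.22) = 61.665 °C

T_c,out = 61.7 °C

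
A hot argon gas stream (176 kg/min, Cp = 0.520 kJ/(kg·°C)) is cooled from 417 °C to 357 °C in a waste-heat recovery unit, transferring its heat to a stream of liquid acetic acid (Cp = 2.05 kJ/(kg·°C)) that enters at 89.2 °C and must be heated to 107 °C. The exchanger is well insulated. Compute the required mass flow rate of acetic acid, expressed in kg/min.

Heat released by hot stream: Q = 176 × 0.520 × (417 − 357) = 5491.2 kJ/min
Energy balance on cold side (adiabatic exchanger): Q = ṁ_c·Cp_c·(T_c,out − T_c,in)
ṁ_c = 5491.2 / [2.05 × (107 − 89.2)] = 150.49 kg/min

ṁ_c = 150 kg/min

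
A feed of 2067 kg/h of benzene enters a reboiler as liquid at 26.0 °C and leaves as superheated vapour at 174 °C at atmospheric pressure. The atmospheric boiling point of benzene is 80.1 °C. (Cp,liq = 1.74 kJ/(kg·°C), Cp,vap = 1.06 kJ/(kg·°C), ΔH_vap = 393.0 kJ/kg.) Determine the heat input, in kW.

liquid 26.0→80.1 °C: 94.134 kJ/kg
vaporisation at 80.1 °C: 393 kJ/kg
vapour 80.1→174 °C: 99.534 kJ/kg
Δh = 94.134 + 393 + 99.534 = 586.67 kJ/kg
Q = ṁ·Δh = 2067 kg/h × 586.67 kJ/kg = 1.2126e+06 kJ/h
|Q| = 336.85 kW

Q = 337 kW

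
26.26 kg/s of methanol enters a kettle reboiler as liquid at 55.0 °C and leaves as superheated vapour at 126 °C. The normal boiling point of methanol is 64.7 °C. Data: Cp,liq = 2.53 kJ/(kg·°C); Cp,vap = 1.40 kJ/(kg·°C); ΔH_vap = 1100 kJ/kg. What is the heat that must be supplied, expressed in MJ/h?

liquid 55.0→64.7 °C: 24.541 kJ/kg
vaporisation at 64.7 °C: 1100 kJ/kg
vapour 64.7→126 °C: 85.82 kJ/kg
Δh = 24.541 + 1100 + 85.82 = 1210.4 kJ/kg
Q = ṁ·Δh = 26.26 kg/s × 1210.4 kJ/kg = 31784 kJ/s
|Q| = 31784 kW = 114420 MJ/h

Q = 114000 MJ/h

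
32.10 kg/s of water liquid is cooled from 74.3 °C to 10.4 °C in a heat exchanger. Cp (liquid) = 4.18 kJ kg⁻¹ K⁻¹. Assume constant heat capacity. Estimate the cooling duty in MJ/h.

Q_c = 30900 MJ/h

Q = ṁ·Cp·ΔT = 32.10 × 4.18 × (10.4 − 74.3) = -8574 kJ/s
Cooling duty = 30866 MJ/h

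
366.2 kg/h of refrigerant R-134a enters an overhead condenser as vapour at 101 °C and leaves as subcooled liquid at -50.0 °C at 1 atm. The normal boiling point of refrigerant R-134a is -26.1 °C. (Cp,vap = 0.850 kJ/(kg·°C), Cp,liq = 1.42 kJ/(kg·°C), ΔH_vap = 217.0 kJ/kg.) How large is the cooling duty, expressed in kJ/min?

vapour 101→-26.1 °C: -108.03 kJ/kg
condensation at -26.1 °C: -217 kJ/kg
liquid -26.1→-50.0 °C: -33.938 kJ/kg
Δh = -108.03 + -217 + -33.938 = -358.97 kJ/kg
Q = ṁ·Δh = 366.2 kg/h × -358.97 kJ/kg = -131460 kJ/h
|Q| = 36.516 kW = 2190.9 kJ/min

Q_c = 2190 kJ/min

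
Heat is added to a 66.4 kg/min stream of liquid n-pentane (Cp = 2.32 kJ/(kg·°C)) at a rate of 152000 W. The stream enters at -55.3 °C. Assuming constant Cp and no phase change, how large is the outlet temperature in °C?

T_out = 3.90 °C

Q = 152000 W = 9120 kJ/min
ΔT = Q/(ṁ·Cp) = 9120/(66.4×2.32) = 59.202 K
T_out = -55.3 + 59.202 = 3.9023 °C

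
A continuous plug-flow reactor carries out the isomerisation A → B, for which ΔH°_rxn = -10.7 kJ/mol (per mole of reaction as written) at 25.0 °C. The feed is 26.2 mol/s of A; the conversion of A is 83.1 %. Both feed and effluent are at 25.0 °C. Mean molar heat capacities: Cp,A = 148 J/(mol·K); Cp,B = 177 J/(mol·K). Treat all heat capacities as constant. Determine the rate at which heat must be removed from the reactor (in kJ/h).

Extent of reaction ξ = 0.831 × 26.2 = 21.772 mol/s
Reaction term: ξ·ΔH°_rxn = 21.772 × -10.7 = -232.96 kJ/s
Q = ΔH = -232.96 kJ/s = -232.96 kW
Heat removed = 838670 kJ/h

Q_out = 839000 kJ/h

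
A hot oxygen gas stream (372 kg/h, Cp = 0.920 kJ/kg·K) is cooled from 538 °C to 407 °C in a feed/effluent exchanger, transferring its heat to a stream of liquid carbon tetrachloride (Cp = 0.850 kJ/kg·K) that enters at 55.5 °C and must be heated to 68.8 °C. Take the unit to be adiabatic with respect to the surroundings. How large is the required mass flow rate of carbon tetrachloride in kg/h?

Heat released by hot stream: Q = 372 × 0.920 × (538 − 407) = 44833 kJ/h
Energy balance on cold side (adiabatic exchanger): Q = ṁ_c·Cp_c·(T_c,out − T_c,in)
ṁ_c = 44833 / [0.850 × (68.8 − 55.5)] = 3965.8 kg/h

ṁ_c = 3970 kg/h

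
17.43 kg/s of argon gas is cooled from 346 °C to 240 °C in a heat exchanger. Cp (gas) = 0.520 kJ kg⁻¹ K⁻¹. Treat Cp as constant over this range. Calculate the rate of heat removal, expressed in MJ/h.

Q = ṁ·Cp·ΔT = 17.43 × 0.520 × (240 − 346) = -960.74 kJ/s
Cooling duty = 3458.7 MJ/h

Q_c = 3460 MJ/h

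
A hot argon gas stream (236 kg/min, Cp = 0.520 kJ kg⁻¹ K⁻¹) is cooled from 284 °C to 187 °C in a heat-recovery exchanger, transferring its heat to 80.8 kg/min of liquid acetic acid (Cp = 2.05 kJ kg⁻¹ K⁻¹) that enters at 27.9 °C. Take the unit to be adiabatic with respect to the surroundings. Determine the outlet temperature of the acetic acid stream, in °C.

T_c,out = 99.8 °C

Heat released by hot stream: Q = 236 × 0.520 × (284 − 187) = 11904 kJ/min
Energy balance on cold side (adiabatic exchanger): Q = ṁ_c·Cp_c·(T_c,out − T_c,in)
T_c,out = 27.9 + 11904/(80.8 × 2.05) = 99.766 °C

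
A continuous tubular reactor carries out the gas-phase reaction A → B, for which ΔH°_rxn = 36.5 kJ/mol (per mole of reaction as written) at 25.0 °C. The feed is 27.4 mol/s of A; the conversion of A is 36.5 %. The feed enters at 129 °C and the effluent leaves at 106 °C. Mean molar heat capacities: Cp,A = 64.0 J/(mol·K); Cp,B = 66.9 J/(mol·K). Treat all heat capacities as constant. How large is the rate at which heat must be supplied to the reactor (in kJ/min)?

Extent of reaction ξ = 0.365 × 27.4 = 10.001 mol/s
Reaction term: ξ·ΔH°_rxn = 10.001 × 36.5 = 365.04 kJ/s
Sensible, feed 129→25 °C: -182.37 kJ/s
Outlet flows (mol/s): A 17.399, B 10.001
Sensible, products 25→106 °C: 144.39 kJ/s
Q = ΔH = 327.05 kJ/s = 327.05 kW
Heat supplied = 19623 kJ/min

Q_in = 19600 kJ/min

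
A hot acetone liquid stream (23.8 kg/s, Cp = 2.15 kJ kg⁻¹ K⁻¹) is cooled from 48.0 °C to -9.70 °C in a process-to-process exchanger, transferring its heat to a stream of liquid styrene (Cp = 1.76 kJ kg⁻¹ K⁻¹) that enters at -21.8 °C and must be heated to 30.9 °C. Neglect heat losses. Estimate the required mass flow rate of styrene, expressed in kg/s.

Heat released by hot stream: Q = 23.8 × 2.15 × (48.0 − -9.70) = 2952.5 kJ/s
Energy balance on cold side (adiabatic exchanger): Q = ṁ_c·Cp_c·(T_c,out − T_c,in)
ṁ_c = 2952.5 / [1.76 × (30.9 − -21.8)] = 31.832 kg/s

ṁ_c = 31.8 kg/s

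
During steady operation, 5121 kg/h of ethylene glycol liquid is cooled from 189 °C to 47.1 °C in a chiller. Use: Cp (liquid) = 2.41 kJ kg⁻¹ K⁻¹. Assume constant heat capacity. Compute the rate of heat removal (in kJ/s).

Q_c = 486 kJ/s

Q = ṁ·Cp·ΔT = 5121 × 2.41 × (47.1 − 189) = -1.7513e+06 kJ/h
Converting: 1.7513e+06 / 3600 s = 486.47 kW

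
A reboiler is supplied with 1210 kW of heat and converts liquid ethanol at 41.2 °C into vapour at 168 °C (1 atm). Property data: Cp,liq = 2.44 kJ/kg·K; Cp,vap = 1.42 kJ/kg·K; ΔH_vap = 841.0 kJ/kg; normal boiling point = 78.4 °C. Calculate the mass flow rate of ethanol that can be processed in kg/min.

Δh = 2.44×(78.4−41.2) + 841.0 + 1.42×(168−78.4) = 1059 kJ/kg
Q = 1210 kW = 1210 kJ/s = 72600 kJ/min
ṁ = Q/Δh = 72600 / 1059 = 68.555 kg/min

ṁ = 68.6 kg/min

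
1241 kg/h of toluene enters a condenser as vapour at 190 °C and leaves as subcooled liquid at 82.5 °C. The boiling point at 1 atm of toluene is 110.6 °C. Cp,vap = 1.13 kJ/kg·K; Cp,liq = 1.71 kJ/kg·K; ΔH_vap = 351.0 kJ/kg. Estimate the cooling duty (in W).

vapour 190→110.6 °C: -89.722 kJ/kg
condensation at 110.6 °C: -351 kJ/kg
liquid 110.6→82.5 °C: -48.051 kJ/kg
Δh = -89.722 + -351 + -48.051 = -488.77 kJ/kg
Q = ṁ·Δh = 1241 kg/h × -488.77 kJ/kg = -606570 kJ/h
|Q| = 168.49 kW = 168490 W

Q_c = 168000 W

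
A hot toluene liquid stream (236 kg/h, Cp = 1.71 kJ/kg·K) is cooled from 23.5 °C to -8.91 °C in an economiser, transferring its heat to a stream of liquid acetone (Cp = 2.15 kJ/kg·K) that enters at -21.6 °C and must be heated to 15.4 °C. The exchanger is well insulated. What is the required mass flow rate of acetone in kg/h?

ṁ_c = 164 kg/h

Heat released by hot stream: Q = 236 × 1.71 × (23.5 − -8.91) = 13079 kJ/h
Energy balance on cold side (adiabatic exchanger): Q = ṁ_c·Cp_c·(T_c,out − T_c,in)
ṁ_c = 13079 / [2.15 × (15.4 − -21.6)] = 164.42 kg/h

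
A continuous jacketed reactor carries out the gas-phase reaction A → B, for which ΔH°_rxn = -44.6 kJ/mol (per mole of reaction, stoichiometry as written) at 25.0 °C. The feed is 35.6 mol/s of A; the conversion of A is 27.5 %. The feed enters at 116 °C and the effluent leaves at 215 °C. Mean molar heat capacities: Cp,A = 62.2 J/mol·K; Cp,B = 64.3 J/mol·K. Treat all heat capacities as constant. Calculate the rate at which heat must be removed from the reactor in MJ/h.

Extent of reaction ξ = 0.275 × 35.6 = 9.79 mol/s
Reaction term: ξ·ΔH°_rxn = 9.79 × -44.6 = -436.63 kJ/s
Sensible, feed 116→25 °C: -201.5 kJ/s
Outlet flows (mol/s): A 25.81, B 9.79
Sensible, products 25→215 °C: 424.63 kJ/s
Q = ΔH = -213.51 kJ/s = -213.51 kW
Heat removed = 768.64 MJ/h

Q_out = 769 MJ/h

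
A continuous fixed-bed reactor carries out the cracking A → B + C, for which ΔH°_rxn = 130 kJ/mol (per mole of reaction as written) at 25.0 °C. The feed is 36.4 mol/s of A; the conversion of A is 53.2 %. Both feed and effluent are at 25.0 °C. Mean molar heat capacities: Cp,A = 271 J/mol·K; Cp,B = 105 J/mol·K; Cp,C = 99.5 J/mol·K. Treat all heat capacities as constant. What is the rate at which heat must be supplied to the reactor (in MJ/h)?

Extent of reaction ξ = 0.532 × 36.4 = 19.365 mol/s
Reaction term: ξ·ΔH°_rxn = 19.365 × 130 = 2517.4 kJ/s
Q = ΔH = 2517.4 kJ/s = 2517.4 kW
Heat supplied = 9062.7 MJ/h

Q_in = 9060 MJ/h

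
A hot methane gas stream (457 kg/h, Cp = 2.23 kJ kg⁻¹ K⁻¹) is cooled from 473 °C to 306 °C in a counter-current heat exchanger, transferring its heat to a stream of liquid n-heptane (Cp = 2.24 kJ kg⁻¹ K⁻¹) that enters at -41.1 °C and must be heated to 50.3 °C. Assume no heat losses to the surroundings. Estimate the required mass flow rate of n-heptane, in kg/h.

ṁ_c = 831 kg/h

Heat released by hot stream: Q = 457 × 2.23 × (473 − 306) = 170190 kJ/h
Energy balance on cold side (adiabatic exchanger): Q = ṁ_c·Cp_c·(T_c,out − T_c,in)
ṁ_c = 170190 / [2.24 × (50.3 − -41.1)] = 831.27 kg/h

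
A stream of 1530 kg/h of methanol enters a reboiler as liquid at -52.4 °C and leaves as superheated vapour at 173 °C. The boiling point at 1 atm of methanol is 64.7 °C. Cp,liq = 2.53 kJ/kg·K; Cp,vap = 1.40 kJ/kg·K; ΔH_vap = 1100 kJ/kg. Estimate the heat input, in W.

liquid -52.4→64.7 °C: 296.26 kJ/kg
vaporisation at 64.7 °C: 1100 kJ/kg
vapour 64.7→173 °C: 151.62 kJ/kg
Δh = 296.26 + 1100 + 151.62 = 1547.9 kJ/kg
Q = ṁ·Δh = 1530 kg/h × 1547.9 kJ/kg = 2.3683e+06 kJ/h
|Q| = 657.85 kW = 657850 W

Q = 658000 W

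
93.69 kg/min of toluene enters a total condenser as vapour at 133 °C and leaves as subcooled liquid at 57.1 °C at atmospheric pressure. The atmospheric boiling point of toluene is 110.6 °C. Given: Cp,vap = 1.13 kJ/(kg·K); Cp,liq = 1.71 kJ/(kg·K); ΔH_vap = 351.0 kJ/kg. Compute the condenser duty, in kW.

vapour 133→110.6 °C: -25.312 kJ/kg
condensation at 110.6 °C: -351 kJ/kg
liquid 110.6→57.1 °C: -91.485 kJ/kg
Δh = -25.312 + -351 + -91.485 = -467.8 kJ/kg
Q = ṁ·Δh = 93.69 kg/min × -467.8 kJ/kg = -43828 kJ/min
|Q| = 730.47 kW

Q_c = 730 kW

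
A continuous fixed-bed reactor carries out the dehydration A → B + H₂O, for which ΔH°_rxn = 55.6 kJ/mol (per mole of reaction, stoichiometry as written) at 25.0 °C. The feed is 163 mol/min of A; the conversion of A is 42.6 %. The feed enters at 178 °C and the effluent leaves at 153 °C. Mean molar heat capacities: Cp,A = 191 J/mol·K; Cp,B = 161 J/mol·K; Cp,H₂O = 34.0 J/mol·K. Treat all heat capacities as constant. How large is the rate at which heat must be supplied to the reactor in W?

Q_in = 52000 W

Extent of reaction ξ = 0.426 × 163 = 69.438 mol/min
Reaction term: ξ·ΔH°_rxn = 69.438 × 55.6 = 3860.8 kJ/min
Sensible, feed 178→25 °C: -4763.3 kJ/min
Outlet flows (mol/min): A 93.562, B 69.438, H₂O 69.438
Sensible, products 25→153 °C: 4020.6 kJ/min
Q = ΔH = 3118 kJ/min = 51.966 kW
Heat supplied = 51966 W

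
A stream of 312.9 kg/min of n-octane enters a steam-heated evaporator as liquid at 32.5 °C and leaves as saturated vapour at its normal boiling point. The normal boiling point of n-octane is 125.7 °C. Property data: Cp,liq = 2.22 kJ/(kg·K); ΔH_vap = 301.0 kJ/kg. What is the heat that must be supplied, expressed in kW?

liquid 32.5→125.7 °C: 206.9 kJ/kg
vaporisation at 125.7 °C: 301 kJ/kg
Δh = 206.9 + 301 = 507.9 kJ/kg
Q = ṁ·Δh = 312.9 kg/min × 507.9 kJ/kg = 158920 kJ/min
|Q| = 2648.7 kW

Q = 2650 kW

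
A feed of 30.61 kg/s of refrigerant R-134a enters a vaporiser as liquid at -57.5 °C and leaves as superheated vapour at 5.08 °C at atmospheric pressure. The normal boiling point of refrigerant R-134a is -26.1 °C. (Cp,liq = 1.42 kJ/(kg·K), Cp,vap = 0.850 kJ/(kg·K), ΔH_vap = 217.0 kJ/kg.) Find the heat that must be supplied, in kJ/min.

liquid -57.5→-26.1 °C: 44.588 kJ/kg
vaporisation at -26.1 °C: 217 kJ/kg
vapour -26.1→5.08 °C: 26.503 kJ/kg
Δh = 44.588 + 217 + 26.503 = 288.09 kJ/kg
Q = ṁ·Δh = 30.61 kg/s × 288.09 kJ/kg = 8818.5 kJ/s
|Q| = 8818.5 kW = 529110 kJ/min

Q = 529000 kJ/min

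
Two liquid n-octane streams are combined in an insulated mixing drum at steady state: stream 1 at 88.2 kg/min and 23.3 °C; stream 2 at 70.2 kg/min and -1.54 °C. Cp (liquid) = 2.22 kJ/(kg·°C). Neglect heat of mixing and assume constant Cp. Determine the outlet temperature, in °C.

T_out = 12.3 °C

No heat crosses the boundary, so H_out = H_in.
T_out = Σ ṁᵢCp,ᵢTᵢ / Σ ṁᵢCp,ᵢ
      = 4322.2 / 351.65 = 12.291 °C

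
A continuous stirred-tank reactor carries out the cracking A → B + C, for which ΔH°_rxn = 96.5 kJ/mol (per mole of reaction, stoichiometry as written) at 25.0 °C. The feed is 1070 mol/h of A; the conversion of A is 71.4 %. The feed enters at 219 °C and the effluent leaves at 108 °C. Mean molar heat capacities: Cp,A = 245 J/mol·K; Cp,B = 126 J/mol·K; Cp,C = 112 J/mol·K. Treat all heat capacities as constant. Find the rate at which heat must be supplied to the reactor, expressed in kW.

Extent of reaction ξ = 0.714 × 1070 = 763.98 mol/h
Reaction term: ξ·ΔH°_rxn = 763.98 × 96.5 = 73724 kJ/h
Sensible, feed 219→25 °C: -50857 kJ/h
Outlet flows (mol/h): A 306.02, B 763.98, C 763.98
Sensible, products 25→108 °C: 21315 kJ/h
Q = ΔH = 44182 kJ/h = 12.273 kW
Heat supplied = 12.273 kW

Q_in = 12.3 kW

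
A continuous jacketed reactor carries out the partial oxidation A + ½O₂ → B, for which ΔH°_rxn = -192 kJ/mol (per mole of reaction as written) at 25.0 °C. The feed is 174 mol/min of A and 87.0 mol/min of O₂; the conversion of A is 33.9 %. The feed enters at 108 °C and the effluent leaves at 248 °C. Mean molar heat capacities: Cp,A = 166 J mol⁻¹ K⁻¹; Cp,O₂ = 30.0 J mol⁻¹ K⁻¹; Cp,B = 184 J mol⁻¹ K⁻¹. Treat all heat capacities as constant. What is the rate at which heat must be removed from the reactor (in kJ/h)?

Q_out = 413000 kJ/h

Extent of reaction ξ = 0.339 × 174 = 58.986 mol/min
Reaction term: ξ·ΔH°_rxn = 58.986 × -192 = -11325 kJ/min
Sensible, feed 108→25 °C: -2614 kJ/min
Outlet flows (mol/min): A 115.01, O₂ 57.507, B 58.986
Sensible, products 25→248 °C: 7062.6 kJ/min
Q = ΔH = -6876.7 kJ/min = -114.61 kW
Heat removed = 412600 kJ/h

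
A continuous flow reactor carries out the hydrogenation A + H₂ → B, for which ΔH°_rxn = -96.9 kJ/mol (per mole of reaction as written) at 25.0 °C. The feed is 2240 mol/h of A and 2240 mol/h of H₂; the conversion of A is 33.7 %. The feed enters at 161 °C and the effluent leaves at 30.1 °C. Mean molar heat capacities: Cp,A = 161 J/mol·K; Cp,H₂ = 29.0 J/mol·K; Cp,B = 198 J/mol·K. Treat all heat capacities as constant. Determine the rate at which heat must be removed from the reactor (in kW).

Q_out = 35.8 kW

Extent of reaction ξ = 0.337 × 2240 = 754.88 mol/h
Reaction term: ξ·ΔH°_rxn = 754.88 × -96.9 = -73148 kJ/h
Sensible, feed 161→25 °C: -57882 kJ/h
Outlet flows (mol/h): A 1485.1, H₂ 1485.1, B 754.88
Sensible, products 25→30.1 °C: 2201.4 kJ/h
Q = ΔH = -128830 kJ/h = -35.786 kW
Heat removed = 35.786 kW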